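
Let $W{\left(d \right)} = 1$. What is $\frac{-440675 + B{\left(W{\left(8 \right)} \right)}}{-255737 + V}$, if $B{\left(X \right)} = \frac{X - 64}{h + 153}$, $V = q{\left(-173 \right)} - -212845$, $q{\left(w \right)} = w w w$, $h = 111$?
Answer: $\frac{38779421}{459413592} \approx 0.084411$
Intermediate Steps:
$q{\left(w \right)} = w^{3}$ ($q{\left(w \right)} = w^{2} w = w^{3}$)
$V = -4964872$ ($V = \left(-173\right)^{3} - -212845 = -5177717 + 212845 = -4964872$)
$B{\left(X \right)} = - \frac{8}{33} + \frac{X}{264}$ ($B{\left(X \right)} = \frac{X - 64}{111 + 153} = \frac{-64 + X}{264} = \left(-64 + X\right) \frac{1}{264} = - \frac{8}{33} + \frac{X}{264}$)
$\frac{-440675 + B{\left(W{\left(8 \right)} \right)}}{-255737 + V} = \frac{-440675 + \left(- \frac{8}{33} + \frac{1}{264} \cdot 1\right)}{-255737 - 4964872} = \frac{-440675 + \left(- \frac{8}{33} + \frac{1}{264}\right)}{-5220609} = \left(-440675 - \frac{21}{88}\right) \left(- \frac{1}{5220609}\right) = \left(- \frac{38779421}{88}\right) \left(- \frac{1}{5220609}\right) = \frac{38779421}{459413592}$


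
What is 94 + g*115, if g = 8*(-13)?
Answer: -11866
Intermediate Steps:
g = -104
94 + g*115 = 94 - 104*115 = 94 - 11960 = -11866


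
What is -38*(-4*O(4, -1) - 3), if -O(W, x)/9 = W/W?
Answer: -1254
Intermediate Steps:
O(W, x) = -9 (O(W, x) = -9*W/W = -9*1 = -9)
-38*(-4*O(4, -1) - 3) = -38*(-4*(-9) - 3) = -38*(36 - 3) = -38*33 = -1254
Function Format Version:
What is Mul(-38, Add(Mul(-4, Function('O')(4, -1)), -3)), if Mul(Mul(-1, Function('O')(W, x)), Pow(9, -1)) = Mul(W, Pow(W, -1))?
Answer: -1254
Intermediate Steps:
Function('O')(W, x) = -9 (Function('O')(W, x) = Mul(-9, Mul(W, Pow(W, -1))) = Mul(-9, 1) = -9)
Mul(-38, Add(Mul(-4, Function('O')(4, -1)), -3)) = Mul(-38, Add(Mul(-4, -9), -3)) = Mul(-38, Add(36, -3)) = Mul(-38, 33) = -1254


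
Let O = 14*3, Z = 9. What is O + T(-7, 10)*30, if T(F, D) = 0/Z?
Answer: 42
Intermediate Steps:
T(F, D) = 0 (T(F, D) = 0/9 = 0*(⅑) = 0)
O = 42
O + T(-7, 10)*30 = 42 + 0*30 = 42 + 0 = 42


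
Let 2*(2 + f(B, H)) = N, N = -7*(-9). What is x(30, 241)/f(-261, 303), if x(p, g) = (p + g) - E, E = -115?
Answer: 772/59 ≈ 13.085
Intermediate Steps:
N = 63
f(B, H) = 59/2 (f(B, H) = -2 + (1/2)*63 = -2 + 63/2 = 59/2)
x(p, g) = 115 + g + p (x(p, g) = (p + g) - 1*(-115) = (g + p) + 115 = 115 + g + p)
x(30, 241)/f(-261, 303) = (115 + 241 + 30)/(59/2) = 386*(2/59) = 772/59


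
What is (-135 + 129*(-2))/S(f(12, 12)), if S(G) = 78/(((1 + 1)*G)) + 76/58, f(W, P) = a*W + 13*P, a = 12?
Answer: -1139700/4177 ≈ -272.85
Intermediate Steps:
f(W, P) = 12*W + 13*P
S(G) = 38/29 + 39/G (S(G) = 78/((2*G)) + 76*(1/58) = 78*(1/(2*G)) + 38/29 = 39/G + 38/29 = 38/29 + 39/G)
(-135 + 129*(-2))/S(f(12, 12)) = (-135 + 129*(-2))/(38/29 + 39/(12*12 + 13*12)) = (-135 - 258)/(38/29 + 39/(144 + 156)) = -393/(38/29 + 39/300) = -393/(38/29 + 39*(1/300)) = -393/(38/29 + 13/100) = -393/4177/2900 = -393*2900/4177 = -1139700/4177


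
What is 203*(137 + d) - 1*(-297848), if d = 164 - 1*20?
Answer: 354891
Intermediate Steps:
d = 144 (d = 164 - 20 = 144)
203*(137 + d) - 1*(-297848) = 203*(137 + 144) - 1*(-297848) = 203*281 + 297848 = 57043 + 297848 = 354891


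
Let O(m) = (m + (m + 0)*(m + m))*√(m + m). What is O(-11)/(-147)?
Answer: -11*I*√22/7 ≈ -7.3707*I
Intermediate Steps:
O(m) = √2*√m*(m + 2*m²) (O(m) = (m + m*(2*m))*√(2*m) = (m + 2*m²)*(√2*√m) = √2*√m*(m + 2*m²))
O(-11)/(-147) = (√2*(-11)^(3/2)*(1 + 2*(-11)))/(-147) = -√2*(-11*I*√11)*(1 - 22)/147 = -√2*(-11*I*√11)*(-21)/147 = -11*I*√22/7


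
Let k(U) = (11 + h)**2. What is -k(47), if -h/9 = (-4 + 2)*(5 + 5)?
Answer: -36481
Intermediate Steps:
h = 180 (h = -9*(-4 + 2)*(5 + 5) = -(-18)*10 = -9*(-20) = 180)
k(U) = 36481 (k(U) = (11 + 180)**2 = 191**2 = 36481)
-k(47) = -1*36481 = -36481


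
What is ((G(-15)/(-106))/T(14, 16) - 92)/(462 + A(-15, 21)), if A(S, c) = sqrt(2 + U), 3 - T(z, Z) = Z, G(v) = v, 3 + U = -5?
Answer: -9762907/49022350 + 126791*I*sqrt(6)/294134100 ≈ -0.19915 + 0.0010559*I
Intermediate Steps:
U = -8 (U = -3 - 5 = -8)
T(z, Z) = 3 - Z
A(S, c) = I*sqrt(6) (A(S, c) = sqrt(2 - 8) = sqrt(-6) = I*sqrt(6))
((G(-15)/(-106))/T(14, 16) - 92)/(462 + A(-15, 21)) = ((-15/(-106))/(3 - 1*16) - 92)/(462 + I*sqrt(6)) = ((-15*(-1/106))/(3 - 16) - 92)/(462 + I*sqrt(6)) = ((15/106)/(-13) - 92)/(462 + I*sqrt(6)) = ((15/106)*(-1/13) - 92)/(462 + I*sqrt(6)) = (-15/1378 - 92)/(462 + I*sqrt(6)) = -126791/(1378*(462 + I*sqrt(6)))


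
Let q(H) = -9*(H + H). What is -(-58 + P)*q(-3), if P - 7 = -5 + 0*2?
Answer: 3024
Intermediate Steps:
q(H) = -18*H
P = 2 (P = 7 + (-5 + 0*2) = 7 + (-5 + 0) = 7 - 5 = 2)
-(-58 + P)*q(-3) = -(-58 + 2)*(-18*(-3)) = -(-56)*54 = -1*(-3024) = 3024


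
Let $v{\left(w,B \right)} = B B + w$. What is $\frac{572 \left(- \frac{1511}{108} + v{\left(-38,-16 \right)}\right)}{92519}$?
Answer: $\frac{3150719}{2498013} \approx 1.2613$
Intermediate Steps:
$v{\left(w,B \right)} = w + B^{2}$ ($v{\left(w,B \right)} = B^{2} + w = w + B^{2}$)
$\frac{572 \left(- \frac{1511}{108} + v{\left(-38,-16 \right)}\right)}{92519} = \frac{572 \left(- \frac{1511}{108} - \left(38 - \left(-16\right)^{2}\right)\right)}{92519} = 572 \left(\left(-1511\right) \frac{1}{108} + \left(-38 + 256\right)\right) \frac{1}{92519} = 572 \left(- \frac{1511}{108} + 218\right) \frac{1}{92519} = 572 \cdot \frac{22033}{108} \cdot \frac{1}{92519} = \frac{3150719}{27} \cdot \frac{1}{92519} = \frac{3150719}{2498013}$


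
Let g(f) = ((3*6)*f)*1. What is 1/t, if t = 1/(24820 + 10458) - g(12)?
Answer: -35278/7620047 ≈ -0.0046296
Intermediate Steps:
g(f) = 18*f (g(f) = (18*f)*1 = 18*f)
t = -7620047/35278 (t = 1/(24820 + 10458) - 18*12 = 1/35278 - 1*216 = 1/35278 - 216 = -7620047/35278 ≈ -216.00)
1/t = 1/(-7620047/35278) = -35278/7620047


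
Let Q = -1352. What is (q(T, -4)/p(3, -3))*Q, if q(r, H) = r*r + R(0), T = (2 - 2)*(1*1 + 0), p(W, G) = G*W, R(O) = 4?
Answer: 5408/9 ≈ 600.89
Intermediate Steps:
T = 0 (T = 0*(1 + 0) = 0*1 = 0)
q(r, H) = 4 + r² (q(r, H) = r*r + 4 = r² + 4 = 4 + r²)
(q(T, -4)/p(3, -3))*Q = ((4 + 0²)/((-3*3)))*(-1352) = ((4 + 0)/(-9))*(-1352) = (4*(-⅑))*(-1352) = -4/9*(-1352) = 5408/9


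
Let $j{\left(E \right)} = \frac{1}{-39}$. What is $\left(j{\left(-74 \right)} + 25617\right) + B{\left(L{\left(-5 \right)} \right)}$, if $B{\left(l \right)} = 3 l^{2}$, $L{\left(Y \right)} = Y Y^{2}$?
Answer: $\frac{2827187}{39} \approx 72492.0$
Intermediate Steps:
$j{\left(E \right)} = - \frac{1}{39}$
$L{\left(Y \right)} = Y^{3}$
$\left(j{\left(-74 \right)} + 25617\right) + B{\left(L{\left(-5 \right)} \right)} = \left(- \frac{1}{39} + 25617\right) + 3 \left(\left(-5\right)^{3}\right)^{2} = \frac{999062}{39} + 3 \left(-125\right)^{2} = \frac{999062}{39} + 3 \cdot 15625 = \frac{999062}{39} + 46875 = \frac{2827187}{39}$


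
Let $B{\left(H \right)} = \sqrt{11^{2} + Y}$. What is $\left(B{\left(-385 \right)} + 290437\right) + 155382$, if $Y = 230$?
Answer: $445819 + 3 \sqrt{39} \approx 4.4584 \cdot 10^{5}$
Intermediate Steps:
$B{\left(H \right)} = 3 \sqrt{39}$ ($B{\left(H \right)} = \sqrt{11^{2} + 230} = \sqrt{121 + 230} = \sqrt{351} = 3 \sqrt{39}$)
$\left(B{\left(-385 \right)} + 290437\right) + 155382 = \left(3 \sqrt{39} + 290437\right) + 155382 = \left(290437 + 3 \sqrt{39}\right) + 155382 = 445819 + 3 \sqrt{39}$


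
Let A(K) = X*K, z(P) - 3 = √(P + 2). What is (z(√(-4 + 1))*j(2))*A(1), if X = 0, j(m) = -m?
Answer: 0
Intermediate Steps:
z(P) = 3 + √(2 + P) (z(P) = 3 + √(P + 2) = 3 + √(2 + P))
A(K) = 0 (A(K) = 0*K = 0)
(z(√(-4 + 1))*j(2))*A(1) = ((3 + √(2 + √(-4 + 1)))*(-1*2))*0 = ((3 + √(2 + √(-3)))*(-2))*0 = ((3 + √(2 + I*√3))*(-2))*0 = (-6 - 2*√(2 + I*√3))*0 = 0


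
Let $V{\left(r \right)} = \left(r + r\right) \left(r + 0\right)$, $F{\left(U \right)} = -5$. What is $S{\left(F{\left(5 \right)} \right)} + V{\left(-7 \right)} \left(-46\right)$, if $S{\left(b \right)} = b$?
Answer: $-4513$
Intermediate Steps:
$V{\left(r \right)} = 2 r^{2}$ ($V{\left(r \right)} = 2 r r = 2 r^{2}$)
$S{\left(F{\left(5 \right)} \right)} + V{\left(-7 \right)} \left(-46\right) = -5 + 2 \left(-7\right)^{2} \left(-46\right) = -5 + 2 \cdot 49 \left(-46\right) = -5 + 98 \left(-46\right) = -5 - 4508 = -4513$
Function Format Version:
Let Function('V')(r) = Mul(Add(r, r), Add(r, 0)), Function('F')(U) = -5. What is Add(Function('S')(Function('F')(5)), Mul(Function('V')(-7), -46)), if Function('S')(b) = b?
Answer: -4513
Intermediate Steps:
Function('V')(r) = Mul(2, Pow(r, 2)) (Function('V')(r) = Mul(Mul(2, r), r) = Mul(2, Pow(r, 2)))
Add(Function('S')(Function('F')(5)), Mul(Function('V')(-7), -46)) = Add(-5, Mul(Mul(2, Pow(-7, 2)), -46)) = Add(-5, Mul(Mul(2, 49), -46)) = Add(-5, Mul(98, -46)) = Add(-5, -4508) = -4513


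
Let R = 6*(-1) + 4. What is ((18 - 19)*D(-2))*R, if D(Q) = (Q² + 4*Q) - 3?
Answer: -14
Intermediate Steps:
R = -2 (R = -6 + 4 = -2)
D(Q) = -3 + Q² + 4*Q
((18 - 19)*D(-2))*R = ((18 - 19)*(-3 + (-2)² + 4*(-2)))*(-2) = -(-3 + 4 - 8)*(-2) = -1*(-7)*(-2) = 7*(-2) = -14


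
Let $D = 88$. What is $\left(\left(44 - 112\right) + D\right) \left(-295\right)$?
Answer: $-5900$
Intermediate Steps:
$\left(\left(44 - 112\right) + D\right) \left(-295\right) = \left(\left(44 - 112\right) + 88\right) \left(-295\right) = \left(-68 + 88\right) \left(-295\right) = 20 \left(-295\right) = -5900$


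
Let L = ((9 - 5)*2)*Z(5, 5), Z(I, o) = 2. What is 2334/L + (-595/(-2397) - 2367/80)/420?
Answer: 690766453/4737600 ≈ 145.81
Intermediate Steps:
L = 16 (L = ((9 - 5)*2)*2 = (4*2)*2 = 8*2 = 16)
2334/L + (-595/(-2397) - 2367/80)/420 = 2334/16 + (-595/(-2397) - 2367/80)/420 = 2334*(1/16) + (-595*(-1/2397) - 2367*1/80)*(1/420) = 1167/8 + (35/141 - 2367/80)*(1/420) = 1167/8 - 330947/11280*1/420 = 1167/8 - 330947/4737600 = 690766453/4737600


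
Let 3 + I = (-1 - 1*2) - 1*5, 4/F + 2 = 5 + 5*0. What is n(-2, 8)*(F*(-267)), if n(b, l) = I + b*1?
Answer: 4628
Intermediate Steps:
F = 4/3 (F = 4/(-2 + (5 + 5*0)) = 4/(-2 + (5 + 0)) = 4/(-2 + 5) = 4/3 ≈ 1.3333)
I = -11 (I = -3 + ((-1 - 1*2) - 1*5) = -3 + ((-1 - 2) - 5) = -3 + (-3 - 5) = -3 - 8 = -11)
n(b, l) = -11 + b (n(b, l) = -11 + b*1 = -11 + b)
n(-2, 8)*(F*(-267)) = (-11 - 2)*((4/3)*(-267)) = -13*(-356) = 4628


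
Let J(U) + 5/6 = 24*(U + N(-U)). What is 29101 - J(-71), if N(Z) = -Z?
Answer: 195059/6 ≈ 32510.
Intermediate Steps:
J(U) = -5/6 + 48*U (J(U) = -5/6 + 24*(U - (-1)*U) = -5/6 + 24*(U + U) = -5/6 + 24*(2*U) = -5/6 + 48*U)
29101 - J(-71) = 29101 - (-5/6 + 48*(-71)) = 29101 - (-5/6 - 3408) = 29101 - 1*(-20453/6) = 29101 + 20453/6 = 195059/6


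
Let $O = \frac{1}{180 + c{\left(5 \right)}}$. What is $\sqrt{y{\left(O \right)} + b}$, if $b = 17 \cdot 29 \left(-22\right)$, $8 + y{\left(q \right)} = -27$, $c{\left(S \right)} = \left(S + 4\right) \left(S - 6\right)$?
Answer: $3 i \sqrt{1209} \approx 104.31 i$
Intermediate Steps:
$c{\left(S \right)} = \left(-6 + S\right) \left(4 + S\right)$ ($c{\left(S \right)} = \left(4 + S\right) \left(-6 + S\right) = \left(-6 + S\right) \left(4 + S\right)$)
$O = \frac{1}{171}$ ($O = \frac{1}{180 - \left(34 - 25\right)} = \frac{1}{180 - 9} = \frac{1}{171} \approx 0.005848$)
$y{\left(q \right)} = -35$ ($y{\left(q \right)} = -8 - 27 = -35$)
$b = -10846$ ($b = 493 \left(-22\right) = -10846$)
$\sqrt{y{\left(O \right)} + b} = \sqrt{-35 - 10846} = \sqrt{-10881} = 3 i \sqrt{1209}$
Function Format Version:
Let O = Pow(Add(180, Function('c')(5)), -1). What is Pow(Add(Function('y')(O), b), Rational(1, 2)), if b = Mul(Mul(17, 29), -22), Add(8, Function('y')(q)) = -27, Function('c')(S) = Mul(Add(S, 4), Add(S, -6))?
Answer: Mul(3, I, Pow(1209, Rational(1, 2))) ≈ Mul(104.31, I)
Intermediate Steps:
Function('c')(S) = Mul(Add(-6, S), Add(4, S)) (Function('c')(S) = Mul(Add(4, S), Add(-6, S)) = Mul(Add(-6, S), Add(4, S)))
O = Rational(1, 171) (O = Pow(Add(180, Add(-24, Pow(5, 2), Mul(-2, 5))), -1) = Pow(Add(180, Add(-24, 25, -10)), -1) = Pow(Add(180, -9), -1) = Pow(171, -1) = Rational(1, 171) ≈ 0.0058480)
Function('y')(q) = -35 (Function('y')(q) = Add(-8, -27) = -35)
b = -10846 (b = Mul(493, -22) = -10846)
Pow(Add(Function('y')(O), b), Rational(1, 2)) = Pow(Add(-35, -10846), Rational(1, 2)) = Pow(-10881, Rational(1, 2)) = Mul(3, I, Pow(1209, Rational(1, 2)))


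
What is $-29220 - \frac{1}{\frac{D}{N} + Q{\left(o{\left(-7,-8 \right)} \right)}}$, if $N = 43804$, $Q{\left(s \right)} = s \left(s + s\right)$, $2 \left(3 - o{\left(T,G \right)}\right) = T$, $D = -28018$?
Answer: $- \frac{26834344051}{918355} \approx -29220.0$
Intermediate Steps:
$o{\left(T,G \right)} = 3 - \frac{T}{2}$
$Q{\left(s \right)} = 2 s^{2}$ ($Q{\left(s \right)} = s 2 s = 2 s^{2}$)
$-29220 - \frac{1}{\frac{D}{N} + Q{\left(o{\left(-7,-8 \right)} \right)}} = -29220 - \frac{1}{- \frac{28018}{43804} + 2 \left(3 - - \frac{7}{2}\right)^{2}} = -29220 - \frac{1}{\left(-28018\right) \frac{1}{43804} + 2 \left(3 + \frac{7}{2}\right)^{2}} = -29220 - \frac{1}{- \frac{14009}{21902} + 2 \left(\frac{13}{2}\right)^{2}} = -29220 - \frac{1}{- \frac{14009}{21902} + 2 \cdot \frac{169}{4}} = -29220 - \frac{1}{- \frac{14009}{21902} + \frac{169}{2}} = -29220 - \frac{1}{\frac{918355}{10951}} = -29220 - \frac{10951}{918355} = - \frac{26834344051}{918355}$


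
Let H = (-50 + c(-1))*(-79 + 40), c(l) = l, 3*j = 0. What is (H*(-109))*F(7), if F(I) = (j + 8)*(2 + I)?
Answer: -15609672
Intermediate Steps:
j = 0 (j = (⅓)*0 = 0)
F(I) = 16 + 8*I (F(I) = (0 + 8)*(2 + I) = 8*(2 + I) = 16 + 8*I)
H = 1989 (H = (-50 - 1)*(-79 + 40) = -51*(-39) = 1989)
(H*(-109))*F(7) = (1989*(-109))*(16 + 8*7) = -216801*(16 + 56) = -216801*72 = -15609672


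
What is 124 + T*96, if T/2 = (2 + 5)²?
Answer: 9532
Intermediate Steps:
T = 98 (T = 2*(2 + 5)² = 2*7² = 2*49 = 98)
124 + T*96 = 124 + 98*96 = 124 + 9408 = 9532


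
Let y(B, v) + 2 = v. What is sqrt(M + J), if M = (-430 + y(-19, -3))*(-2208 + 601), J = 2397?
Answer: 3*sqrt(77938) ≈ 837.52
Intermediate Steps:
y(B, v) = -2 + v
M = 699045 (M = (-430 + (-2 - 3))*(-2208 + 601) = (-430 - 5)*(-1607) = -435*(-1607) = 699045)
sqrt(M + J) = sqrt(699045 + 2397) = sqrt(701442) = 3*sqrt(77938)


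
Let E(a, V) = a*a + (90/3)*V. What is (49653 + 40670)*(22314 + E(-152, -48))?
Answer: 3972224894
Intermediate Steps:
E(a, V) = a² + 30*V (E(a, V) = a² + (90*(⅓))*V = a² + 30*V)
(49653 + 40670)*(22314 + E(-152, -48)) = (49653 + 40670)*(22314 + ((-152)² + 30*(-48))) = 90323*(22314 + (23104 - 1440)) = 90323*(22314 + 21664) = 90323*43978 = 3972224894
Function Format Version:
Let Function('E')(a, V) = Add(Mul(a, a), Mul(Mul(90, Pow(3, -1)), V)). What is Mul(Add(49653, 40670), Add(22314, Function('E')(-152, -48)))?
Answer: 3972224894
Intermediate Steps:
Function('E')(a, V) = Add(Pow(a, 2), Mul(30, V)) (Function('E')(a, V) = Add(Pow(a, 2), Mul(Mul(90, Rational(1, 3)), V)) = Add(Pow(a, 2), Mul(30, V)))
Mul(Add(49653, 40670), Add(22314, Function('E')(-152, -48))) = Mul(Add(49653, 40670), Add(22314, Add(Pow(-152, 2), Mul(30, -48)))) = Mul(90323, Add(22314, Add(23104, -1440))) = Mul(90323, Add(22314, 21664)) = Mul(90323, 43978) = 3972224894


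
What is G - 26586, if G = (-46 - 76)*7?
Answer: -27440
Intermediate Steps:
G = -854 (G = -122*7 = -854)
G - 26586 = -854 - 26586 = -27440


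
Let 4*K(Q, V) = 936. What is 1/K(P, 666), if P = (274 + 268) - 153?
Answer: 1/234 ≈ 0.0042735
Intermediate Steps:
P = 389 (P = 542 - 153 = 389)
K(Q, V) = 234 (K(Q, V) = (¼)*936 = 234)
1/K(P, 666) = 1/234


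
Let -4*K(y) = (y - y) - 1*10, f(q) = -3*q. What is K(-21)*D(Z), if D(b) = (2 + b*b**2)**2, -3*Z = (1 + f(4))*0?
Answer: 10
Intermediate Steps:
Z = 0 (Z = -(1 - 3*4)*0/3 = -(1 - 12)*0/3 = -(-11)*0/3 = -1/3*0 = 0)
D(b) = (2 + b**3)**2
K(y) = 5/2 (K(y) = -((y - y) - 1*10)/4 = -(0 - 10)/4 = -1/4*(-10) = 5/2)
K(-21)*D(Z) = 5*(2 + 0**3)**2/2 = 5*(2 + 0)**2/2 = (5/2)*2**2 = (5/2)*4 = 10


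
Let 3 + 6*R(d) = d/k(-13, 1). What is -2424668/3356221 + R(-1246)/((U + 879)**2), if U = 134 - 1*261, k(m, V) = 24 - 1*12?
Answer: -49363891633853/68326430413824 ≈ -0.72247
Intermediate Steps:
k(m, V) = 12 (k(m, V) = 24 - 12 = 12)
U = -127 (U = 134 - 261 = -127)
R(d) = -1/2 + d/72 (R(d) = -1/2 + (d/12)/6 = -1/2 + d/72)
-2424668/3356221 + R(-1246)/((U + 879)**2) = -2424668/3356221 + (-1/2 + (1/72)*(-1246))/((-127 + 879)**2) = -2424668*1/3356221 + (-1/2 - 623/36)/(752**2) = -2424668/3356221 - 641/36/565504 = -2424668/3356221 - 641/36*1/565504 = -2424668/3356221 - 641/20358144 = -49363891633853/68326430413824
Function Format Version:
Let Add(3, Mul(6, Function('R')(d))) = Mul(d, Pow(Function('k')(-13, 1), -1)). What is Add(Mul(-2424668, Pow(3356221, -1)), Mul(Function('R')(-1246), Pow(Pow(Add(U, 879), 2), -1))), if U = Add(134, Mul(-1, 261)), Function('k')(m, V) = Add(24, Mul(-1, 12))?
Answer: Rational(-49363891633853, 68326430413824) ≈ -0.72247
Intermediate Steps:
Function('k')(m, V) = 12 (Function('k')(m, V) = Add(24, -12) = 12)
U = -127 (U = Add(134, -261) = -127)
Function('R')(d) = Add(Rational(-1, 2), Mul(Rational(1, 72), d)) (Function('R')(d) = Add(Rational(-1, 2), Mul(Rational(1, 6), Mul(d, Pow(12, -1)))) = Add(Rational(-1, 2), Mul(Rational(1, 6), Mul(d, Rational(1, 12)))) = Add(Rational(-1, 2), Mul(Rational(1, 6), Mul(Rational(1, 12), d))) = Add(Rational(-1, 2), Mul(Rational(1, 72), d)))
Add(Mul(-2424668, Pow(3356221, -1)), Mul(Function('R')(-1246), Pow(Pow(Add(U, 879), 2), -1))) = Add(Mul(-2424668, Pow(3356221, -1)), Mul(Add(Rational(-1, 2), Mul(Rational(1, 72), -1246)), Pow(Pow(Add(-127, 879), 2), -1))) = Add(Mul(-2424668, Rational(1, 3356221)), Mul(Add(Rational(-1, 2), Rational(-623, 36)), Pow(Pow(752, 2), -1))) = Add(Rational(-2424668, 3356221), Mul(Rational(-641, 36), Pow(565504, -1))) = Add(Rational(-2424668, 3356221), Mul(Rational(-641, 36), Rational(1, 565504))) = Add(Rational(-2424668, 3356221), Rational(-641, 20358144)) = Rational(-49363891633853, 68326430413824)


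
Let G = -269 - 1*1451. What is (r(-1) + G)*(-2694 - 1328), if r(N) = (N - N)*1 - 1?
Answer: 6921862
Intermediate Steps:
G = -1720 (G = -269 - 1451 = -1720)
r(N) = -1 (r(N) = 0*1 - 1 = 0 - 1 = -1)
(r(-1) + G)*(-2694 - 1328) = (-1 - 1720)*(-2694 - 1328) = -1721*(-4022) = 6921862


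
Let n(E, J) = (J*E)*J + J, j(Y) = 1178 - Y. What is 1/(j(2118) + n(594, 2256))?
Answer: 1/3023185700 ≈ 3.3078e-10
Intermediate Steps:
n(E, J) = J + E*J**2 (n(E, J) = (E*J)*J + J = E*J**2 + J = J + E*J**2)
1/(j(2118) + n(594, 2256)) = 1/((1178 - 1*2118) + 2256*(1 + 594*2256)) = 1/((1178 - 2118) + 2256*(1 + 1340064)) = 1/(-940 + 2256*1340065) = 1/(-940 + 3023186640) = 1/3023185700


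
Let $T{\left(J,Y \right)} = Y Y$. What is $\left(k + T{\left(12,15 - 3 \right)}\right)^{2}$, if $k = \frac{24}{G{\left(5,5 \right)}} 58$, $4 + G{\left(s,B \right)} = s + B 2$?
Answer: $\frac{8856576}{121} \approx 73195.0$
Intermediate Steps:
$G{\left(s,B \right)} = -4 + s + 2 B$ ($G{\left(s,B \right)} = -4 + \left(s + B 2\right) = -4 + \left(s + 2 B\right) = -4 + s + 2 B$)
$k = \frac{1392}{11}$ ($k = \frac{24}{-4 + 5 + 2 \cdot 5} \cdot 58 = \frac{24}{-4 + 5 + 10} \cdot 58 = \frac{24}{11} \cdot 58 = \frac{1392}{11} \approx 126.55$)
$T{\left(J,Y \right)} = Y^{2}$
$\left(k + T{\left(12,15 - 3 \right)}\right)^{2} = \left(\frac{1392}{11} + \left(15 - 3\right)^{2}\right)^{2} = \left(\frac{1392}{11} + 12^{2}\right)^{2} = \left(\frac{1392}{11} + 144\right)^{2} = \left(\frac{2976}{11}\right)^{2} = \frac{8856576}{121}$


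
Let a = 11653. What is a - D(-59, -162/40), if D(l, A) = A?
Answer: 233141/20 ≈ 11657.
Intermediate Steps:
a - D(-59, -162/40) = 11653 - (-162)/40 = 11653 - 1*(-81/20) = 11653 + 81/20 = 233141/20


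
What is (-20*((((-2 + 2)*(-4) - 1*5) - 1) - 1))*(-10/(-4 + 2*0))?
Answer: 350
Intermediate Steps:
(-20*((((-2 + 2)*(-4) - 1*5) - 1) - 1))*(-10/(-4 + 2*0)) = (-20*(((0*(-4) - 5) - 1) - 1))*(-10/(-4 + 0)) = (-20*(((0 - 5) - 1) - 1))*(-10/(-4)) = (-20*((-5 - 1) - 1))*(-10*(-¼)) = -20*(-6 - 1)*(5/2) = -20*(-7)*(5/2) = 140*(5/2) = 350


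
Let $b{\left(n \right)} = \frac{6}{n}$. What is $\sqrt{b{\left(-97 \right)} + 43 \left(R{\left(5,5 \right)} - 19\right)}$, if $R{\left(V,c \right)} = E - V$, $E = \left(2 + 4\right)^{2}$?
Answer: $\frac{\sqrt{4854462}}{97} \approx 22.714$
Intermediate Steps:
$E = 36$ ($E = 6^{2} = 36$)
$R{\left(V,c \right)} = 36 - V$
$\sqrt{b{\left(-97 \right)} + 43 \left(R{\left(5,5 \right)} - 19\right)} = \sqrt{\frac{6}{-97} + 43 \left(\left(36 - 5\right) - 19\right)} = \sqrt{6 \left(- \frac{1}{97}\right) + 43 \left(\left(36 - 5\right) + \left(-45 + 26\right)\right)} = \sqrt{- \frac{6}{97} + 43 \left(31 - 19\right)} = \sqrt{- \frac{6}{97} + 43 \cdot 12} = \sqrt{- \frac{6}{97} + 516} = \sqrt{\frac{50046}{97}} = \frac{\sqrt{4854462}}{97}$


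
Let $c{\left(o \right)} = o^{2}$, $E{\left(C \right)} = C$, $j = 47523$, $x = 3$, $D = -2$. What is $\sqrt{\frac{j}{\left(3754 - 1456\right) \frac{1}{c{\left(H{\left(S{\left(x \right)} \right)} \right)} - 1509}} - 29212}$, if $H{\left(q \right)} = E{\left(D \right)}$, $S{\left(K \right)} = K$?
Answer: $\frac{3 i \sqrt{3933588478}}{766} \approx 245.63 i$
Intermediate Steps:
$H{\left(q \right)} = -2$
$\sqrt{\frac{j}{\left(3754 - 1456\right) \frac{1}{c{\left(H{\left(S{\left(x \right)} \right)} \right)} - 1509}} - 29212} = \sqrt{\frac{47523}{\left(3754 - 1456\right) \frac{1}{\left(-2\right)^{2} - 1509}} - 29212} = \sqrt{\frac{47523}{2298 \frac{1}{4 - 1509}} - 29212} = \sqrt{\frac{47523}{2298 \frac{1}{-1505}} - 29212} = \sqrt{\frac{47523}{2298 \left(- \frac{1}{1505}\right)} - 29212} = \sqrt{\frac{47523}{- \frac{2298}{1505}} - 29212} = \sqrt{47523 \left(- \frac{1505}{2298}\right) - 29212} = \sqrt{- \frac{23840705}{766} - 29212} = \sqrt{- \frac{46217097}{766}} = \frac{3 i \sqrt{3933588478}}{766}$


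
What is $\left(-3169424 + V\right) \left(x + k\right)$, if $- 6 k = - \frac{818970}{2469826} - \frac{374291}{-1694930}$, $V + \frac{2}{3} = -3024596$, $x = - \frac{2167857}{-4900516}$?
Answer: $- \frac{32938130433844811747569339}{11539379679012002745} \approx -2.8544 \cdot 10^{6}$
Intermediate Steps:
$x = \frac{2167857}{4900516}$ ($x = \left(-2167857\right) \left(- \frac{1}{4900516}\right) = \frac{2167857}{4900516} \approx 0.44237$)
$V = - \frac{9073790}{3}$ ($V = - \frac{2}{3} - 3024596 = - \frac{9073790}{3} \approx -3.0246 \cdot 10^{6}$)
$k = \frac{231831589367}{12558546546540}$ ($k = - \frac{- \frac{818970}{2469826} - \frac{374291}{-1694930}}{6} = - \frac{\left(-818970\right) \frac{1}{2469826} - - \frac{374291}{1694930}}{6} = - \frac{- \frac{409485}{1234913} + \frac{374291}{1694930}}{6} = \left(- \frac{1}{6}\right) \left(- \frac{231831589367}{2093091091090}\right) = \frac{231831589367}{12558546546540} \approx 0.01846$)
$\left(-3169424 + V\right) \left(x + k\right) = \left(-3169424 - \frac{9073790}{3}\right) \left(\frac{2167857}{4900516} + \frac{231831589367}{12558546546540}\right) = \left(- \frac{18582062}{3}\right) \frac{3545153431717622269}{7692919786008001830} = - \frac{32938130433844811747569339}{11539379679012002745}$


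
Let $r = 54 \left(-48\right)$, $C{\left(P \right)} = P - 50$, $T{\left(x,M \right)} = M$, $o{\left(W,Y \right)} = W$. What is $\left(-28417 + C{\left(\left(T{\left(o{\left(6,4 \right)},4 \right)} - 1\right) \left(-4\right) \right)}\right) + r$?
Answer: $-31071$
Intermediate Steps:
$C{\left(P \right)} = -50 + P$ ($C{\left(P \right)} = P - 50 = -50 + P$)
$r = -2592$
$\left(-28417 + C{\left(\left(T{\left(o{\left(6,4 \right)},4 \right)} - 1\right) \left(-4\right) \right)}\right) + r = \left(-28417 - \left(50 - \left(4 - 1\right) \left(-4\right)\right)\right) - 2592 = \left(-28417 + \left(-50 + 3 \left(-4\right)\right)\right) - 2592 = \left(-28417 - 62\right) - 2592 = -28479 - 2592 = -31071$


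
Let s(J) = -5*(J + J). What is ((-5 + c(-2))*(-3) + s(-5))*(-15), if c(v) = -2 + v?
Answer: -1155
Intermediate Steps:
s(J) = -10*J
((-5 + c(-2))*(-3) + s(-5))*(-15) = ((-5 + (-2 - 2))*(-3) - 10*(-5))*(-15) = ((-5 - 4)*(-3) + 50)*(-15) = (-9*(-3) + 50)*(-15) = (27 + 50)*(-15) = 77*(-15) = -1155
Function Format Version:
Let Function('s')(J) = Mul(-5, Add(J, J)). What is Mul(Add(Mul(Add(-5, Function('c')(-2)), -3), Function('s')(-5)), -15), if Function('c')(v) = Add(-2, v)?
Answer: -1155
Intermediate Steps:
Function('s')(J) = Mul(-10, J) (Function('s')(J) = Mul(-5, Mul(2, J)) = Mul(-10, J))
Mul(Add(Mul(Add(-5, Function('c')(-2)), -3), Function('s')(-5)), -15) = Mul(Add(Mul(Add(-5, Add(-2, -2)), -3), Mul(-10, -5)), -15) = Mul(Add(Mul(Add(-5, -4), -3), 50), -15) = Mul(Add(Mul(-9, -3), 50), -15) = Mul(Add(27, 50), -15) = Mul(77, -15) = -1155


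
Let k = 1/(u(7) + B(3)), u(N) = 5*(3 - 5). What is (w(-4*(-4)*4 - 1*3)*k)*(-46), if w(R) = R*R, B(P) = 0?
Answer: 85583/5 ≈ 17117.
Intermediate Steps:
u(N) = -10 (u(N) = 5*(-2) = -10)
k = -1/10 (k = 1/(-10 + 0) = 1/(-10) = -1/10 ≈ -0.10000)
w(R) = R**2
(w(-4*(-4)*4 - 1*3)*k)*(-46) = ((-4*(-4)*4 - 1*3)**2*(-1/10))*(-46) = ((16*4 - 3)**2*(-1/10))*(-46) = ((64 - 3)**2*(-1/10))*(-46) = (61**2*(-1/10))*(-46) = (3721*(-1/10))*(-46) = -3721/10*(-46) = 85583/5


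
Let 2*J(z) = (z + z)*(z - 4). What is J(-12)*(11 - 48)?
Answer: -7104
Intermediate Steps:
J(z) = z*(-4 + z) (J(z) = ((z + z)*(z - 4))/2 = ((2*z)*(-4 + z))/2 = (2*z*(-4 + z))/2 = z*(-4 + z))
J(-12)*(11 - 48) = (-12*(-4 - 12))*(11 - 48) = -12*(-16)*(-37) = 192*(-37) = -7104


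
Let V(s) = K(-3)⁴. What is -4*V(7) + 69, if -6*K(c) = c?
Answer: 275/4 ≈ 68.750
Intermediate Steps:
K(c) = -c/6
V(s) = 1/16 (V(s) = (-⅙*(-3))⁴ = (½)⁴ = 1/16)
-4*V(7) + 69 = -4*1/16 + 69 = -¼ + 69 = 275/4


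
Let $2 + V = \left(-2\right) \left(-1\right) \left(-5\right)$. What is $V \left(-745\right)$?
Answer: $8940$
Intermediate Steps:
$V = -12$ ($V = -2 + \left(-2\right) \left(-1\right) \left(-5\right) = -2 + 2 \left(-5\right) = -2 - 10 = -12$)
$V \left(-745\right) = \left(-12\right) \left(-745\right) = 8940$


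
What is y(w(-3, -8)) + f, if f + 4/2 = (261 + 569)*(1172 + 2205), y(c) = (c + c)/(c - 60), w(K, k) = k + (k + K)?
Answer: 221429770/79 ≈ 2.8029e+6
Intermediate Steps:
w(K, k) = K + 2*k (w(K, k) = k + (K + k) = K + 2*k)
y(c) = 2*c/(-60 + c) (y(c) = (2*c)/(-60 + c) = 2*c/(-60 + c))
f = 2802908 (f = -2 + (261 + 569)*(1172 + 2205) = -2 + 830*3377 = -2 + 2802910 = 2802908)
y(w(-3, -8)) + f = 2*(-3 + 2*(-8))/(-60 + (-3 + 2*(-8))) + 2802908 = 2*(-3 - 16)/(-60 + (-3 - 16)) + 2802908 = 2*(-19)/(-60 - 19) + 2802908 = 2*(-19)/(-79) + 2802908 = 2*(-19)*(-1/79) + 2802908 = 38/79 + 2802908 = 221429770/79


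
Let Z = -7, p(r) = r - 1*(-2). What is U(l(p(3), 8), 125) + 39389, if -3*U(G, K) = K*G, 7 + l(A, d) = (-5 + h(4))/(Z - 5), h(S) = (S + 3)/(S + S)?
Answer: 1269323/32 ≈ 39666.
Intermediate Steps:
p(r) = 2 + r (p(r) = r + 2 = 2 + r)
h(S) = (3 + S)/(2*S) (h(S) = (3 + S)/((2*S)) = (3 + S)*(1/(2*S)) = (3 + S)/(2*S))
l(A, d) = -213/32 (l(A, d) = -7 + (-5 + (1/2)*(3 + 4)/4)/(-7 - 5) = -7 + (-5 + (1/2)*(1/4)*7)/(-12) = -7 + (-5 + 7/8)*(-1/12) = -7 - 33/8*(-1/12) = -7 + 11/32 = -213/32)
U(G, K) = -G*K/3 (U(G, K) = -K*G/3 = -G*K/3)
U(l(p(3), 8), 125) + 39389 = -1/3*(-213/32)*125 + 39389 = 8875/32 + 39389 = 1269323/32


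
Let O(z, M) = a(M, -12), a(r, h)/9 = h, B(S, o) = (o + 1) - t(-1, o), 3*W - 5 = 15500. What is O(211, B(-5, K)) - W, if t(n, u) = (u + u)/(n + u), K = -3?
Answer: -15829/3 ≈ -5276.3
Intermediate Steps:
W = 15505/3 (W = 5/3 + (1/3)*15500 = 5/3 + 15500/3 = 15505/3 ≈ 5168.3)
t(n, u) = 2*u/(n + u) (t(n, u) = (2*u)/(n + u) = 2*u/(n + u))
B(S, o) = 1 + o - 2*o/(-1 + o) (B(S, o) = (o + 1) - 2*o/(-1 + o) = (1 + o) - 2*o/(-1 + o) = 1 + o - 2*o/(-1 + o))
a(r, h) = 9*h
O(z, M) = -108 (O(z, M) = 9*(-12) = -108)
O(211, B(-5, K)) - W = -108 - 1*15505/3 = -108 - 15505/3 = -15829/3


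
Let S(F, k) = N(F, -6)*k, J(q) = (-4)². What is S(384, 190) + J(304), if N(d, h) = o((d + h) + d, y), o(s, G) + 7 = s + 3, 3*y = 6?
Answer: 144036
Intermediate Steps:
y = 2 (y = (⅓)*6 = 2)
o(s, G) = -4 + s (o(s, G) = -7 + (s + 3) = -7 + (3 + s) = -4 + s)
J(q) = 16
N(d, h) = -4 + h + 2*d (N(d, h) = -4 + ((d + h) + d) = -4 + (h + 2*d) = -4 + h + 2*d)
S(F, k) = k*(-10 + 2*F) (S(F, k) = (-4 - 6 + 2*F)*k = (-10 + 2*F)*k = k*(-10 + 2*F))
S(384, 190) + J(304) = 2*190*(-5 + 384) + 16 = 2*190*379 + 16 = 144020 + 16 = 144036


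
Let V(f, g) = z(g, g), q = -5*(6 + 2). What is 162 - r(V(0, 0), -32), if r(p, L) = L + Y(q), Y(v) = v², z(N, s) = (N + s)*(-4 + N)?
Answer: -1406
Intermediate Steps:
q = -40 (q = -5*8 = -40)
z(N, s) = (-4 + N)*(N + s)
V(f, g) = -8*g + 2*g² (V(f, g) = g² - 4*g - 4*g + g*g = g² - 4*g - 4*g + g² = -8*g + 2*g²)
r(p, L) = 1600 + L (r(p, L) = L + (-40)² = L + 1600 = 1600 + L)
162 - r(V(0, 0), -32) = 162 - (1600 - 32) = 162 - 1*1568 = 162 - 1568 = -1406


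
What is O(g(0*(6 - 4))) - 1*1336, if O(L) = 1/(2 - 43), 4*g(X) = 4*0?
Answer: -54777/41 ≈ -1336.0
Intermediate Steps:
g(X) = 0 (g(X) = (4*0)/4 = (¼)*0 = 0)
O(L) = -1/41 (O(L) = 1/(-41) = -1/41)
O(g(0*(6 - 4))) - 1*1336 = -1/41 - 1*1336 = -1/41 - 1336 = -54777/41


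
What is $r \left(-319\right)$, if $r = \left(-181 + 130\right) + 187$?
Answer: $-43384$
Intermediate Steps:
$r = 136$ ($r = -51 + 187 = 136$)
$r \left(-319\right) = 136 \left(-319\right) = -43384$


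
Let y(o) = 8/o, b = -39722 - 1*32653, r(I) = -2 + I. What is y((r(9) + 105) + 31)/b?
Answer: -8/10349625 ≈ -7.7297e-7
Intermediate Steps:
b = -72375 (b = -39722 - 32653 = -72375)
y((r(9) + 105) + 31)/b = (8/(((-2 + 9) + 105) + 31))/(-72375) = (8/((7 + 105) + 31))*(-1/72375) = (8/(112 + 31))*(-1/72375) = (8/143)*(-1/72375) = -8/10349625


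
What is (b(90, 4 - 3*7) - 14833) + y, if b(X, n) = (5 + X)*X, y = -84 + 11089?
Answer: 4722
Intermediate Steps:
y = 11005
b(X, n) = X*(5 + X)
(b(90, 4 - 3*7) - 14833) + y = (90*(5 + 90) - 14833) + 11005 = (90*95 - 14833) + 11005 = (8550 - 14833) + 11005 = -6283 + 11005 = 4722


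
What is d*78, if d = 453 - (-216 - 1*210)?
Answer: 68562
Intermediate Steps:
d = 879 (d = 453 - (-216 - 210) = 453 - 1*(-426) = 453 + 426 = 879)
d*78 = 879*78 = 68562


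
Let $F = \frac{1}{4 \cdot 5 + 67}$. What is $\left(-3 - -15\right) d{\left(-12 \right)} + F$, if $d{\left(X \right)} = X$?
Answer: $- \frac{12527}{87} \approx -143.99$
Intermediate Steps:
$F = \frac{1}{87}$ ($F = \frac{1}{20 + 67} = \frac{1}{87} \approx 0.011494$)
$\left(-3 - -15\right) d{\left(-12 \right)} + F = \left(-3 - -15\right) \left(-12\right) + \frac{1}{87} = \left(-3 + 15\right) \left(-12\right) + \frac{1}{87} = 12 \left(-12\right) + \frac{1}{87} = -144 + \frac{1}{87} = - \frac{12527}{87}$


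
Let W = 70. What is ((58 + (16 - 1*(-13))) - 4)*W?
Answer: 5810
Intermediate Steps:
((58 + (16 - 1*(-13))) - 4)*W = ((58 + (16 - 1*(-13))) - 4)*70 = ((58 + (16 + 13)) - 4)*70 = ((58 + 29) - 4)*70 = (87 - 4)*70 = 83*70 = 5810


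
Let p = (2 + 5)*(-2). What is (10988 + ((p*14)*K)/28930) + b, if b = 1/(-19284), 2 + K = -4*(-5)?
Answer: 3064992311839/278943060 ≈ 10988.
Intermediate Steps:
K = 18 (K = -2 - 4*(-5) = -2 + 20 = 18)
b = -1/19284 ≈ -5.1856e-5
p = -14 (p = 7*(-2) = -14)
(10988 + ((p*14)*K)/28930) + b = (10988 + (-14*14*18)/28930) - 1/19284 = (10988 - 196*18*(1/28930)) - 1/19284 = (10988 - 3528*1/28930) - 1/19284 = (10988 - 1764/14465) - 1/19284 = 158939656/14465 - 1/19284 = 3064992311839/278943060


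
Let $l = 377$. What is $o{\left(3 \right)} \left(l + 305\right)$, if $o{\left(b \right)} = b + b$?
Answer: $4092$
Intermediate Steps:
$o{\left(b \right)} = 2 b$
$o{\left(3 \right)} \left(l + 305\right) = 2 \cdot 3 \left(377 + 305\right) = 6 \cdot 682 = 4092$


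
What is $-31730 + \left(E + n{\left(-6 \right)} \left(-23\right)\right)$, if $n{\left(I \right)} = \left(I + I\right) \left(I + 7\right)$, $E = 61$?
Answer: $-31393$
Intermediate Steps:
$n{\left(I \right)} = 2 I \left(7 + I\right)$
$-31730 + \left(E + n{\left(-6 \right)} \left(-23\right)\right) = -31730 + \left(61 + 2 \left(-6\right) \left(7 - 6\right) \left(-23\right)\right) = -31730 + \left(61 + 2 \left(-6\right) 1 \left(-23\right)\right) = -31730 + \left(61 - -276\right) = -31730 + \left(61 + 276\right) = -31730 + 337 = -31393$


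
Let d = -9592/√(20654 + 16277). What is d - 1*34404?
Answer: -34404 - 9592*√36931/36931 ≈ -34454.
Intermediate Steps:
d = -9592*√36931/36931 ≈ -49.913
d - 1*34404 = -9592*√36931/36931 - 1*34404 = -9592*√36931/36931 - 34404 = -34404 - 9592*√36931/36931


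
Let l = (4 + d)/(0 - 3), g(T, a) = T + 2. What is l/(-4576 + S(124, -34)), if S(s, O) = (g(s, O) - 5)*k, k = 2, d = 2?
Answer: 1/2167 ≈ 0.00046147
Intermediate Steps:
g(T, a) = 2 + T
S(s, O) = -6 + 2*s (S(s, O) = ((2 + s) - 5)*2 = (-3 + s)*2 = -6 + 2*s)
l = -2 (l = (4 + 2)/(0 - 3) = 6/(-3) = 6*(-⅓) = -2)
l/(-4576 + S(124, -34)) = -2/(-4576 + (-6 + 2*124)) = -2/(-4576 + (-6 + 248)) = -2/(-4576 + 242) = -2/(-4334) = -2*(-1/4334) = 1/2167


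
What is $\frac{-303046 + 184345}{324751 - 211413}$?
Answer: $- \frac{118701}{113338} \approx -1.0473$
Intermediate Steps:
$\frac{-303046 + 184345}{324751 - 211413} = - \frac{118701}{113338}$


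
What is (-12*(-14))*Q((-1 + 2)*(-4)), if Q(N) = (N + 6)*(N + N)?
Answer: -2688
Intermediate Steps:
Q(N) = 2*N*(6 + N) (Q(N) = (6 + N)*(2*N) = 2*N*(6 + N))
(-12*(-14))*Q((-1 + 2)*(-4)) = (-12*(-14))*(2*((-1 + 2)*(-4))*(6 + (-1 + 2)*(-4))) = 168*(2*(1*(-4))*(6 + 1*(-4))) = 168*(2*(-4)*(6 - 4)) = 168*(2*(-4)*2) = 168*(-16) = -2688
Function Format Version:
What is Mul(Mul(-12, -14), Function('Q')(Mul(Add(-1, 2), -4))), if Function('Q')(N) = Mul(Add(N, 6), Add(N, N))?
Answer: -2688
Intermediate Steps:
Function('Q')(N) = Mul(2, N, Add(6, N)) (Function('Q')(N) = Mul(Add(6, N), Mul(2, N)) = Mul(2, N, Add(6, N)))
Mul(Mul(-12, -14), Function('Q')(Mul(Add(-1, 2), -4))) = Mul(Mul(-12, -14), Mul(2, Mul(Add(-1, 2), -4), Add(6, Mul(Add(-1, 2), -4)))) = Mul(168, Mul(2, Mul(1, -4), Add(6, Mul(1, -4)))) = Mul(168, Mul(2, -4, Add(6, -4))) = Mul(168, Mul(2, -4, 2)) = Mul(168, -16) = -2688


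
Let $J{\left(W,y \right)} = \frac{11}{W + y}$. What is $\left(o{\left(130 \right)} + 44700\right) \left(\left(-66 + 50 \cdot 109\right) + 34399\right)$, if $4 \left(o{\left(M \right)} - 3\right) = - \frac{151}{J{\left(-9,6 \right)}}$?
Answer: $\frac{78268477455}{44} \approx 1.7788 \cdot 10^{9}$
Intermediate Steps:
$o{\left(M \right)} = \frac{585}{44}$ ($o{\left(M \right)} = 3 + \frac{\left(-151\right) \frac{1}{11 \frac{1}{-9 + 6}}}{4} = 3 + \frac{\left(-151\right) \frac{1}{11 \frac{1}{-3}}}{4} = 3 + \frac{\left(-151\right) \frac{1}{11 \left(- \frac{1}{3}\right)}}{4} = 3 + \frac{\left(-151\right) \frac{1}{- \frac{11}{3}}}{4} = 3 + \frac{\left(-151\right) \left(- \frac{3}{11}\right)}{4} = 3 + \frac{1}{4} \cdot \frac{453}{11} = 3 + \frac{453}{44} = \frac{585}{44}$)
$\left(o{\left(130 \right)} + 44700\right) \left(\left(-66 + 50 \cdot 109\right) + 34399\right) = \left(\frac{585}{44} + 44700\right) \left(\left(-66 + 50 \cdot 109\right) + 34399\right) = \frac{1967385 \left(\left(-66 + 5450\right) + 34399\right)}{44} = \frac{1967385 \left(5384 + 34399\right)}{44} = \frac{1967385}{44} \cdot 39783 = \frac{78268477455}{44}$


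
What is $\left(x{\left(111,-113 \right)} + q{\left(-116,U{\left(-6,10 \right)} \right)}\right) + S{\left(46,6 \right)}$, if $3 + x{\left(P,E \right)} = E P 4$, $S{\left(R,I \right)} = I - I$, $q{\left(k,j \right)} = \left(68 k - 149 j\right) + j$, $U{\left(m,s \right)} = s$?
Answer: $-59543$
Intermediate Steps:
$q{\left(k,j \right)} = - 148 j + 68 k$ ($q{\left(k,j \right)} = \left(- 149 j + 68 k\right) + j = - 148 j + 68 k$)
$S{\left(R,I \right)} = 0$
$x{\left(P,E \right)} = -3 + 4 E P$ ($x{\left(P,E \right)} = -3 + E P 4 = -3 + 4 E P$)
$\left(x{\left(111,-113 \right)} + q{\left(-116,U{\left(-6,10 \right)} \right)}\right) + S{\left(46,6 \right)} = \left(\left(-3 + 4 \left(-113\right) 111\right) + \left(\left(-148\right) 10 + 68 \left(-116\right)\right)\right) + 0 = \left(\left(-3 - 50172\right) - 9368\right) + 0 = \left(-50175 - 9368\right) + 0 = -59543 + 0 = -59543$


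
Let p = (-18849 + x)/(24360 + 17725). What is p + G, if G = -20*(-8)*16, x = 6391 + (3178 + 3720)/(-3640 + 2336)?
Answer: 14047357827/5487884 ≈ 2559.7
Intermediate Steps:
x = 4163483/652 (x = 6391 + 6898/(-1304) = 6391 + 6898*(-1/1304) = 6391 - 3449/652 = 4163483/652 ≈ 6385.7)
G = 2560 (G = 160*16 = 2560)
p = -1625213/5487884 (p = (-18849 + 4163483/652)/(24360 + 17725) = -8126065/652/42085 = -8126065/652*1/42085 = -1625213/5487884 ≈ -0.29615)
p + G = -1625213/5487884 + 2560 = 14047357827/5487884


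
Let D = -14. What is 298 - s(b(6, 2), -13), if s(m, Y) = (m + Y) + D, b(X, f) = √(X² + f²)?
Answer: 325 - 2*√10 ≈ 318.68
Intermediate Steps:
s(m, Y) = -14 + Y + m (s(m, Y) = (m + Y) - 14 = (Y + m) - 14 = -14 + Y + m)
298 - s(b(6, 2), -13) = 298 - (-14 - 13 + √(6² + 2²)) = 298 - (-14 - 13 + √(36 + 4)) = 298 - (-14 - 13 + √40) = 298 - (-14 - 13 + 2*√10) = 298 - (-27 + 2*√10) = 298 + (27 - 2*√10) = 325 - 2*√10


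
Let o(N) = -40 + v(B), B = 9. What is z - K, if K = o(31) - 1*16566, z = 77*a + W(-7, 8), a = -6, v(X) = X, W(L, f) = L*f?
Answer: 16079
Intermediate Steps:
z = -518 (z = 77*(-6) - 7*8 = -462 - 56 = -518)
o(N) = -31 (o(N) = -40 + 9 = -31)
K = -16597 (K = -31 - 1*16566 = -31 - 16566 = -16597)
z - K = -518 - 1*(-16597) = -518 + 16597 = 16079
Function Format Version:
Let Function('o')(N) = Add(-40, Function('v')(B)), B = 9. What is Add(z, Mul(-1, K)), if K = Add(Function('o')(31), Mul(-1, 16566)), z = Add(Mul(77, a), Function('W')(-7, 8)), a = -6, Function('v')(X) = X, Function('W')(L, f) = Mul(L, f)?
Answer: 16079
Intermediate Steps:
z = -518 (z = Add(Mul(77, -6), Mul(-7, 8)) = Add(-462, -56) = -518)
Function('o')(N) = -31 (Function('o')(N) = Add(-40, 9) = -31)
K = -16597 (K = Add(-31, Mul(-1, 16566)) = Add(-31, -16566) = -16597)
Add(z, Mul(-1, K)) = Add(-518, Mul(-1, -16597)) = Add(-518, 16597) = 16079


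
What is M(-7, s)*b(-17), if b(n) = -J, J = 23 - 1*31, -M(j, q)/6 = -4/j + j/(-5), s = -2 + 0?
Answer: -3312/35 ≈ -94.629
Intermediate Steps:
s = -2
M(j, q) = 24/j + 6*j/5 (M(j, q) = -6*(-4/j + j/(-5)) = -6*(-4/j + j*(-⅕)) = -6*(-4/j - j/5) = 24/j + 6*j/5)
J = -8 (J = 23 - 31 = -8)
b(n) = 8 (b(n) = -1*(-8) = 8)
M(-7, s)*b(-17) = (24/(-7) + (6/5)*(-7))*8 = (24*(-⅐) - 42/5)*8 = (-24/7 - 42/5)*8 = -414/35*8 = -3312/35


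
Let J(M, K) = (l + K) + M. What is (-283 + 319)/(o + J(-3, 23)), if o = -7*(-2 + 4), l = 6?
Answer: 3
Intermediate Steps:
o = -14 (o = -7*2 = -14)
J(M, K) = 6 + K + M (J(M, K) = (6 + K) + M = 6 + K + M)
(-283 + 319)/(o + J(-3, 23)) = (-283 + 319)/(-14 + (6 + 23 - 3)) = 36/(-14 + 26) = 36/12 = 36*(1/12) = 3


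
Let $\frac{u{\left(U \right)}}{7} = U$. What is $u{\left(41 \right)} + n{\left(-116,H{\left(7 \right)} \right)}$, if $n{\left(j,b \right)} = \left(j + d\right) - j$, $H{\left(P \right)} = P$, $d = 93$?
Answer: $380$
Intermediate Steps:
$u{\left(U \right)} = 7 U$
$n{\left(j,b \right)} = 93$ ($n{\left(j,b \right)} = \left(j + 93\right) - j = \left(93 + j\right) - j = 93$)
$u{\left(41 \right)} + n{\left(-116,H{\left(7 \right)} \right)} = 7 \cdot 41 + 93 = 287 + 93 = 380$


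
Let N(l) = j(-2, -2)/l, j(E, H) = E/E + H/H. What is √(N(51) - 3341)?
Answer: I*√8689839/51 ≈ 57.801*I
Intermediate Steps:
j(E, H) = 2 (j(E, H) = 1 + 1 = 2)
N(l) = 2/l
√(N(51) - 3341) = √(2/51 - 3341) = √(-170389/51) = I*√8689839/51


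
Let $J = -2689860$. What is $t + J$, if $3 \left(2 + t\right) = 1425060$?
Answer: $-2214842$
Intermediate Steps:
$t = 475018$ ($t = -2 + \frac{1}{3} \cdot 1425060 = -2 + 475020 = 475018$)
$t + J = 475018 - 2689860 = -2214842$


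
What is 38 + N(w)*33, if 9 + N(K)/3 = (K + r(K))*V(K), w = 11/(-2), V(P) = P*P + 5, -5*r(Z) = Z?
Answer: -162079/10 ≈ -16208.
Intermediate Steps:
r(Z) = -Z/5
V(P) = 5 + P**2 (V(P) = P**2 + 5 = 5 + P**2)
w = -11/2 (w = 11*(-1/2) = -11/2 ≈ -5.5000)
N(K) = -27 + 12*K*(5 + K**2)/5 (N(K) = -27 + 3*((K - K/5)*(5 + K**2)) = -27 + 3*((4*K/5)*(5 + K**2)) = -27 + 3*(4*K*(5 + K**2)/5) = -27 + 12*K*(5 + K**2)/5)
38 + N(w)*33 = 38 + (-27 + (12/5)*(-11/2)*(5 + (-11/2)**2))*33 = 38 + (-27 + (12/5)*(-11/2)*(5 + 121/4))*33 = 38 + (-27 + (12/5)*(-11/2)*(141/4))*33 = 38 + (-27 - 4653/10)*33 = 38 - 4923/10*33 = 38 - 162459/10 = -162079/10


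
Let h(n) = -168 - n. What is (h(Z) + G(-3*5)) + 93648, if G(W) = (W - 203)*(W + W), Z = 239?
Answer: 99781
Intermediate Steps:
G(W) = 2*W*(-203 + W) (G(W) = (-203 + W)*(2*W) = 2*W*(-203 + W))
(h(Z) + G(-3*5)) + 93648 = ((-168 - 1*239) + 2*(-3*5)*(-203 - 3*5)) + 93648 = ((-168 - 239) + 2*(-15)*(-203 - 15)) + 93648 = (-407 + 2*(-15)*(-218)) + 93648 = (-407 + 6540) + 93648 = 6133 + 93648 = 99781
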